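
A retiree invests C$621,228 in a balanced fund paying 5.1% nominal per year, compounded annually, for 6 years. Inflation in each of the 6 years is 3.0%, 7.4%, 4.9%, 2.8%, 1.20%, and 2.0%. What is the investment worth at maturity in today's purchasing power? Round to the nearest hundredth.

Nominal value at maturity: C$621,228 × (1 + 5.1%)^6 ≈ C$837,273.45.
Price-level factor over 6 years: 1.030 × 1.074 × 1.049 × 1.028 × 1.0120 × 1.020 ≈ 1.2313763074.
The maturity value deflated by that factor is the answer in today's purchasing power.

C$679,949.29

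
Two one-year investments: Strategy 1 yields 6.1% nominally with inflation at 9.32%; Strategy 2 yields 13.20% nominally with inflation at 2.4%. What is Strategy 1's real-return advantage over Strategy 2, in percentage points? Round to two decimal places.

Strategy 1 real return: 1.061/1.0932 − 1 = -2.945%.
Strategy 2 real return: 1.1320/1.024 − 1 = 10.547%.
Difference: -2.945 − 10.547 = -13.492 pp.

-13.49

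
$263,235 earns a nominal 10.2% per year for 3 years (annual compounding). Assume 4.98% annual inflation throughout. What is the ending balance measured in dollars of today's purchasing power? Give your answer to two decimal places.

Nominal value at maturity: $263,235 × (1 + 10.2%)^3 ≈ $352,280.35.
Price-level factor over 3 years: (1 + 4.98%)^3 ≈ 1.1569636260.
Dividing the nominal maturity value by the price-level factor gives the value in today's money.

$304,486.97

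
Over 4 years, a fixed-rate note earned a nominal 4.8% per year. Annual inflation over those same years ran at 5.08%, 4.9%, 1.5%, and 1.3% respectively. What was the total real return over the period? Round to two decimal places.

6.43%

Cumulative inflation factor: 1.0508 × 1.049 × 1.015 × 1.013 ≈ 1.13337.
Nominal growth factor: 1.20627. Real growth factor = 1.20627 / 1.13337 ≈ 1.06432.
Total real return ≈ 6.4325%.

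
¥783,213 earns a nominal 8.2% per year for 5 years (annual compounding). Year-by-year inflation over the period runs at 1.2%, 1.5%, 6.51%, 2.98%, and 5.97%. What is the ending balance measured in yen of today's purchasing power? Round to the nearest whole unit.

¥972,845

Nominal value at maturity: ¥783,213 × (1 + 8.2%)^5 ≈ ¥1,161,492.
Price-level factor over 5 years: 1.012 × 1.015 × 1.0651 × 1.0298 × 1.0597 ≈ 1.1939132205.
The maturity value deflated by that factor is the answer in today's purchasing power.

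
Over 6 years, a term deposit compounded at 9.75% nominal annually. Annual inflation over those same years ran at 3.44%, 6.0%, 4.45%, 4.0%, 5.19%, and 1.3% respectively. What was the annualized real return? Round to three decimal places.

Cumulative inflation factor: 1.0344 × 1.060 × 1.0445 × 1.040 × 1.0519 × 1.013 ≈ 1.26917.
Nominal growth factor: 1.74754. Real growth factor = 1.74754 / 1.26917 ≈ 1.37691.
Annualized: 1.37691^(1/6) − 1 ≈ 0.05475.

5.475%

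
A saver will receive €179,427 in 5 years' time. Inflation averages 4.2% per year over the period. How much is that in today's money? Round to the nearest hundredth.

€146,066.02

Price-level factor over 5 years: (1 + 4.2%)^5 ≈ 1.2283965692.
Purchasing power today: €179,427 divided by that factor.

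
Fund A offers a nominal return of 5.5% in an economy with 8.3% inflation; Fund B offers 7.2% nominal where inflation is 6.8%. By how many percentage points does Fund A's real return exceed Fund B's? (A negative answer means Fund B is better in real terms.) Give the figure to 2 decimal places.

-2.96

Fund A real return: 1.055/1.083 − 1 = -2.585%.
Fund B real return: 1.072/1.068 − 1 = 0.375%.
Difference: -2.585 − 0.375 = -2.960 pp.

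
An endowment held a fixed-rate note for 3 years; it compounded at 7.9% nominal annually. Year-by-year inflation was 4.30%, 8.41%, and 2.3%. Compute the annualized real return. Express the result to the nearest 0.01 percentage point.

Cumulative inflation factor: 1.0430 × 1.0841 × 1.023 ≈ 1.15672.
Nominal growth factor: 1.25622. Real growth factor = 1.25622 / 1.15672 ≈ 1.08601.
Annualized: 1.08601^(1/3) − 1 ≈ 0.02789.

2.79%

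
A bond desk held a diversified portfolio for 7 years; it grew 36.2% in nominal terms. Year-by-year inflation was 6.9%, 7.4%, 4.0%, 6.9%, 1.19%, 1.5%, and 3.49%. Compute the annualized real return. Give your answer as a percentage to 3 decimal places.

0.055%

Cumulative inflation factor: 1.069 × 1.074 × 1.040 × 1.069 × 1.0119 × 1.015 × 1.0349 ≈ 1.35674.
Nominal growth factor: 1.36200. Real growth factor = 1.36200 / 1.35674 ≈ 1.00388.
Annualized: 1.00388^(1/7) − 1 ≈ 0.00055.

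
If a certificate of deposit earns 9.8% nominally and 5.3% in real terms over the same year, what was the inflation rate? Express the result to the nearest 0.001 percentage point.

From (1+r_nom) = (1+r_real)(1+π), we get 1+π = (1 + 9.8%)/(1 + 5.3%) = 1.098/1.053 ≈ 1.04274.
So π ≈ 4.2735%.

4.274%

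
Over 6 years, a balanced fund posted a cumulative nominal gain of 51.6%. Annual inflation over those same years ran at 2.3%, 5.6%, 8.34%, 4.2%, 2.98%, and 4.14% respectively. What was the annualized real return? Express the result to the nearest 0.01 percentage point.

Cumulative inflation factor: 1.023 × 1.056 × 1.0834 × 1.042 × 1.0298 × 1.0414 ≈ 1.30788.
Nominal growth factor: 1.51600. Real growth factor = 1.51600 / 1.30788 ≈ 1.15913.
Annualized: 1.15913^(1/6) − 1 ≈ 0.02492.

2.49%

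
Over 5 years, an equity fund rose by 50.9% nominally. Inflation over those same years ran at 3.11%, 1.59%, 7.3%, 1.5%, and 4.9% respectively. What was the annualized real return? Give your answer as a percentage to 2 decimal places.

4.75%

Cumulative inflation factor: 1.0311 × 1.0159 × 1.073 × 1.015 × 1.049 ≈ 1.19672.
Nominal growth factor: 1.50900. Real growth factor = 1.50900 / 1.19672 ≈ 1.26095.
Annualized: 1.26095^(1/5) − 1 ≈ 0.04746.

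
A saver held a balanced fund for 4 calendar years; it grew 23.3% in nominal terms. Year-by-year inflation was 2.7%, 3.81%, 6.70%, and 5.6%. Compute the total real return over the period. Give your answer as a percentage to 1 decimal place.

Cumulative inflation factor: 1.027 × 1.0381 × 1.0670 × 1.056 ≈ 1.20126.
Nominal growth factor: 1.23300. Real growth factor = 1.23300 / 1.20126 ≈ 1.02642.
Total real return ≈ 2.6420%.

2.6%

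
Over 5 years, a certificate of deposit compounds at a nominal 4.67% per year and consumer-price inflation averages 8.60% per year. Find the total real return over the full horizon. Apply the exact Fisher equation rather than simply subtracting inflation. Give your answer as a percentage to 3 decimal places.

-16.831%

The annual real rate is (1+4.67%)/(1+8.60%) − 1 = -3.6188%.
Compounded over 5 years: (1 + -0.036188)^5 − 1 ≈ -0.16831.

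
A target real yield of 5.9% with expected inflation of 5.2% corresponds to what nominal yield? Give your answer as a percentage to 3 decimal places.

By the Fisher equation, 1 + r_nom = (1 + 5.9%)(1 + 5.2%) = 1.059 × 1.052 = 1.114068.
So r_nom = 11.4068%.

11.407%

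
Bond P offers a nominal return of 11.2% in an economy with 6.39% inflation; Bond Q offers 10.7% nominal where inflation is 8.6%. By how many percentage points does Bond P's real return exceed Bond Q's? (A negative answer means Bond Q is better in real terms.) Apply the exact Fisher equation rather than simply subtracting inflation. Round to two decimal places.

2.59

Bond P real return: 1.112/1.0639 − 1 = 4.521%.
Bond Q real return: 1.107/1.086 − 1 = 1.934%.
Difference: 4.521 − 1.934 = 2.587 pp.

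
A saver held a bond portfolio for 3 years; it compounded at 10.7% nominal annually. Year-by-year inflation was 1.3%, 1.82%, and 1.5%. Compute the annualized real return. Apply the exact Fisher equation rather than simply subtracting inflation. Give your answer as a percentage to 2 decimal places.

9.02%

Cumulative inflation factor: 1.013 × 1.0182 × 1.015 ≈ 1.04691.
Nominal growth factor: 1.35657. Real growth factor = 1.35657 / 1.04691 ≈ 1.29579.
Annualized: 1.29579^(1/3) − 1 ≈ 0.09021.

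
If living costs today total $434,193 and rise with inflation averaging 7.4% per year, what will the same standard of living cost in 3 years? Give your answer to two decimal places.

Cumulative price-level factor: (1+7.4%)^3 = 1.238833224.
Multiplying $434,193 by the price-level factor gives the future nominal sum.

$537,892.71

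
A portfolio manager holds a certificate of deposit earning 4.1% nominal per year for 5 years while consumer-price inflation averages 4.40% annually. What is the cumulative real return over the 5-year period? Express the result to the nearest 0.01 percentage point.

-1.43%

The annual real rate is (1+4.1%)/(1+4.40%) − 1 = -0.2874%.
Compounded over 5 years: (1 + -0.002874)^5 − 1 ≈ -0.01429.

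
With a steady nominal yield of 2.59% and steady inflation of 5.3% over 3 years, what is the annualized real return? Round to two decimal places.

With constant rates the annual real return is the same each year: (1+2.59%)/(1+5.3%) − 1 = -0.02574.

-2.57%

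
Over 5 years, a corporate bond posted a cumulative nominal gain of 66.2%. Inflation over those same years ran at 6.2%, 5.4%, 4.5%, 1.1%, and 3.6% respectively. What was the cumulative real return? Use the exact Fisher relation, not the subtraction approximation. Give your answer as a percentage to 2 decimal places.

35.66%

Cumulative inflation factor: 1.062 × 1.054 × 1.045 × 1.011 × 1.036 ≈ 1.22516.
Nominal growth factor: 1.66200. Real growth factor = 1.66200 / 1.22516 ≈ 1.35656.
Total real return ≈ 35.6559%.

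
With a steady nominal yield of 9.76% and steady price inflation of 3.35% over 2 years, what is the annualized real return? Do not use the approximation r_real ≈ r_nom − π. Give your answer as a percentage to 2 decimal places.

6.20%

With constant rates the annual real return is the same each year: (1+9.76%)/(1+3.35%) − 1 = 0.06202.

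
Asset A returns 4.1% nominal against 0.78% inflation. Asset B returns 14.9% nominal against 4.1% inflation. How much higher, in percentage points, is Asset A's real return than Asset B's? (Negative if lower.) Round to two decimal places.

Asset A real return: 1.041/1.0078 − 1 = 3.294%.
Asset B real return: 1.149/1.041 − 1 = 10.375%.
Difference: 3.294 − 10.375 = -7.081 pp.

-7.08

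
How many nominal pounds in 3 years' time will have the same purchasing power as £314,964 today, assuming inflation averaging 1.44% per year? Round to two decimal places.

£328,767.32

Cumulative price-level factor: (1+1.44%)^3 ≈ 1.0438250660.
The nominal amount required is £314,964 scaled up by that factor.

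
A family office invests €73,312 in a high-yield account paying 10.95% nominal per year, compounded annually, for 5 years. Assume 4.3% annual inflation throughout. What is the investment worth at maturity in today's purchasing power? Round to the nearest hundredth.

€99,859.65

Nominal value at maturity: €73,312 × (1 + 10.95%)^5 ≈ €123,257.00.
Price-level factor over 5 years: (1 + 4.3%)^5 ≈ 1.2343023110.
The maturity value deflated by that factor is the answer in today's purchasing power.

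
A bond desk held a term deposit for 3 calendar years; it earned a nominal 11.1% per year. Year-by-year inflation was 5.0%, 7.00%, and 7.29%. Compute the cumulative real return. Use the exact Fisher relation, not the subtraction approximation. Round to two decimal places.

Cumulative inflation factor: 1.050 × 1.0700 × 1.0729 ≈ 1.20540.
Nominal growth factor: 1.37133. Real growth factor = 1.37133 / 1.20540 ≈ 1.13765.
Total real return ≈ 13.7653%.

13.77%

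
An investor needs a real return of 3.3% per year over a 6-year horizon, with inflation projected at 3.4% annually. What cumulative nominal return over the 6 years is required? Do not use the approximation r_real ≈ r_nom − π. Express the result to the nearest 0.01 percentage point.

48.50%

Required annual nominal rate: (1+3.3%)(1+3.4%) − 1 = 6.8122%.
Cumulative over 6 years: (1 + 0.068122)^6 − 1 ≈ 0.48500.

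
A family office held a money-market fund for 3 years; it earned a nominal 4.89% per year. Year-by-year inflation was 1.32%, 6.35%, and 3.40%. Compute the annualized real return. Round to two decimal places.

1.18%

Cumulative inflation factor: 1.0132 × 1.0635 × 1.0340 ≈ 1.11417.
Nominal growth factor: 1.15399. Real growth factor = 1.15399 / 1.11417 ≈ 1.03574.
Annualized: 1.03574^(1/3) − 1 ≈ 0.01177.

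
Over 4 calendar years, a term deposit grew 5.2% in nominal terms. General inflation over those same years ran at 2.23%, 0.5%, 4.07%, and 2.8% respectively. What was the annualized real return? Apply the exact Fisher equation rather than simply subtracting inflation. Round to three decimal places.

-1.090%

Cumulative inflation factor: 1.0223 × 1.005 × 1.0407 × 1.028 ≈ 1.09917.
Nominal growth factor: 1.05200. Real growth factor = 1.05200 / 1.09917 ≈ 0.95709.
Annualized: 0.95709^(1/4) − 1 ≈ -0.01090.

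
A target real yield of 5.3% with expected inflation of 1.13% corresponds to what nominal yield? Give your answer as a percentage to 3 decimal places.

By the Fisher equation, 1 + r_nom = (1 + 5.3%)(1 + 1.13%) = 1.053 × 1.0113 = 1.0648989.
So r_nom = 6.48989%.

6.490%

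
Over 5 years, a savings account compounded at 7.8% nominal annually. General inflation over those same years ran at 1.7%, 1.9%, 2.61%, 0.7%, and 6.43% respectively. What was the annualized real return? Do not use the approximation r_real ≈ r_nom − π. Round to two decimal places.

Cumulative inflation factor: 1.017 × 1.019 × 1.0261 × 1.007 × 1.0643 ≈ 1.13967.
Nominal growth factor: 1.45577. Real growth factor = 1.45577 / 1.13967 ≈ 1.27737.
Annualized: 1.27737^(1/5) − 1 ≈ 0.05018.

5.02%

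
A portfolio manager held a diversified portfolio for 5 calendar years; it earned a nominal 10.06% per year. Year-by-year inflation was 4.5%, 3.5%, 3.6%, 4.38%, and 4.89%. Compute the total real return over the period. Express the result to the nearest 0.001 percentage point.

31.638%

Cumulative inflation factor: 1.045 × 1.035 × 1.036 × 1.0438 × 1.0489 ≈ 1.22678.
Nominal growth factor: 1.61491. Real growth factor = 1.61491 / 1.22678 ≈ 1.31638.
Total real return ≈ 31.6375%.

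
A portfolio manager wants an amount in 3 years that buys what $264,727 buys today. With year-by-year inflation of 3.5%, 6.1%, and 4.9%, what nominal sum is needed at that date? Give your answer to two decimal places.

$304,950.58

Cumulative price-level factor: 1.035 × 1.061 × 1.049 = 1.151943615.
Multiplying $264,727 by the price-level factor gives the future nominal sum.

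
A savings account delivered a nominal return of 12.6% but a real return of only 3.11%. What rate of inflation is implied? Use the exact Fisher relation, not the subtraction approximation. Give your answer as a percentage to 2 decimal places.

9.20%

From (1+r_nom) = (1+r_real)(1+π), we get 1+π = (1 + 12.6%)/(1 + 3.11%) = 1.126/1.0311 ≈ 1.09204.
So π ≈ 9.2038%.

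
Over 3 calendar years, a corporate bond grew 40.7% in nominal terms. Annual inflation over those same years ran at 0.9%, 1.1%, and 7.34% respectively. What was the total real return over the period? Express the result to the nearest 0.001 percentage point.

Cumulative inflation factor: 1.009 × 1.011 × 1.0734 ≈ 1.09497.
Nominal growth factor: 1.40700. Real growth factor = 1.40700 / 1.09497 ≈ 1.28496.
Total real return ≈ 28.4962%.

28.496%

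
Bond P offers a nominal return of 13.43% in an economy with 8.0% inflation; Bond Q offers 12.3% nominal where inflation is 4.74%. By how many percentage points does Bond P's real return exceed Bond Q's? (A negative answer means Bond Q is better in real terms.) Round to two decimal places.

Bond P real return: 1.1343/1.080 − 1 = 5.028%.
Bond Q real return: 1.123/1.0474 − 1 = 7.218%.
Difference: 5.028 − 7.218 = -2.190 pp.

-2.19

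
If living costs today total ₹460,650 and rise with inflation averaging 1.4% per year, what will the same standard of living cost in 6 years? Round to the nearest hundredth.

Cumulative price-level factor: (1+1.4%)^6 ≈ 1.0869954595.
Multiplying ₹460,650 by the price-level factor gives the future nominal sum.

₹500,724.46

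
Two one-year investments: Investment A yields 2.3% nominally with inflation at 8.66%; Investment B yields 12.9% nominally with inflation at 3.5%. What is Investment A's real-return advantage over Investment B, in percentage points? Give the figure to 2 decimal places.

Investment A real return: 1.023/1.0866 − 1 = -5.853%.
Investment B real return: 1.129/1.035 − 1 = 9.082%.
Difference: -5.853 − 9.082 = -14.935 pp.

-14.94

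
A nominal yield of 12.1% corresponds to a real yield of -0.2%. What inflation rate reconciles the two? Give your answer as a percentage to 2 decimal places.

12.32%

From (1+r_nom) = (1+r_real)(1+π), we get 1+π = (1 + 12.1%)/(1 − 0.2%) = 1.121/0.998 ≈ 1.12325.
So π ≈ 12.3246%.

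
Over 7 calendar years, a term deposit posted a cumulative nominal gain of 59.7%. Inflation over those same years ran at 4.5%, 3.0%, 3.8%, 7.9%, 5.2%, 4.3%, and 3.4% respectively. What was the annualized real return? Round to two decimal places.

2.24%

Cumulative inflation factor: 1.045 × 1.030 × 1.038 × 1.079 × 1.052 × 1.043 × 1.034 ≈ 1.36771.
Nominal growth factor: 1.59700. Real growth factor = 1.59700 / 1.36771 ≈ 1.16765.
Annualized: 1.16765^(1/7) − 1 ≈ 0.02239.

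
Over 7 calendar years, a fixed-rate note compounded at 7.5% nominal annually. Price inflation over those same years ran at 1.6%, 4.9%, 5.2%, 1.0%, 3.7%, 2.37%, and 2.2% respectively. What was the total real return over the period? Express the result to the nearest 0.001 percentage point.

35.036%

Cumulative inflation factor: 1.016 × 1.049 × 1.052 × 1.010 × 1.037 × 1.0237 × 1.022 ≈ 1.22859.
Nominal growth factor: 1.65905. Real growth factor = 1.65905 / 1.22859 ≈ 1.35036.
Total real return ≈ 35.0363%.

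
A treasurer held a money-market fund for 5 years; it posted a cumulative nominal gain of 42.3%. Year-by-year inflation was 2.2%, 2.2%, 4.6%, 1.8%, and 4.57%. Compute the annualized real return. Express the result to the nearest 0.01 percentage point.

4.12%

Cumulative inflation factor: 1.022 × 1.022 × 1.046 × 1.018 × 1.0457 ≈ 1.16302.
Nominal growth factor: 1.42300. Real growth factor = 1.42300 / 1.16302 ≈ 1.22354.
Annualized: 1.22354^(1/5) − 1 ≈ 0.04117.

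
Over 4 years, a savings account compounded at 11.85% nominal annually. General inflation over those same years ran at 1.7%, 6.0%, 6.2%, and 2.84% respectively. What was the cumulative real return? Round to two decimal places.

Cumulative inflation factor: 1.017 × 1.060 × 1.062 × 1.0284 ≈ 1.17737.
Nominal growth factor: 1.56511. Real growth factor = 1.56511 / 1.17737 ≈ 1.32932.
Total real return ≈ 32.9323%.

32.93%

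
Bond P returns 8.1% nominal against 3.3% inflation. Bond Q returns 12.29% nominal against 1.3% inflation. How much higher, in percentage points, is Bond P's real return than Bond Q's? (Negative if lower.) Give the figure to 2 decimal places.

Bond P real return: 1.081/1.033 − 1 = 4.647%.
Bond Q real return: 1.1229/1.013 − 1 = 10.849%.
Difference: 4.647 − 10.849 = -6.202 pp.

-6.20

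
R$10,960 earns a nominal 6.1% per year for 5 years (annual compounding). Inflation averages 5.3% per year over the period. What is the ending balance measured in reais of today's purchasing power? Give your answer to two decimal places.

R$11,382.71

Nominal value at maturity: R$10,960 × (1 + 6.1%)^5 ≈ R$14,736.27.
Price-level factor over 5 years: (1 + 5.3%)^5 ≈ 1.2946186406.
Dividing the nominal maturity value by the price-level factor gives the value in today's money.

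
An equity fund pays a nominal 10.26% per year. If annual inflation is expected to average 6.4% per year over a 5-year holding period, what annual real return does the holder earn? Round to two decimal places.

3.63%

With constant rates the annual real return is the same each year: (1+10.26%)/(1+6.4%) − 1 = 0.03628.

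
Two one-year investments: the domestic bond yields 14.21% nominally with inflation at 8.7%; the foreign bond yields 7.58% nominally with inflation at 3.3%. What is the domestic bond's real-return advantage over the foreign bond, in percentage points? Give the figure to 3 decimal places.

The domestic bond real return: 1.1421/1.087 − 1 = 5.0690%.
The foreign bond real return: 1.0758/1.033 − 1 = 4.1433%.
Difference: 5.0690 − 4.1433 = 0.9257 pp.

0.926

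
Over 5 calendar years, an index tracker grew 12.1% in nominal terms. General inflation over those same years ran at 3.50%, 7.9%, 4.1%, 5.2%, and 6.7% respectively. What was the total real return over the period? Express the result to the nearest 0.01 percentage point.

Cumulative inflation factor: 1.0350 × 1.079 × 1.041 × 1.052 × 1.067 ≈ 1.30495.
Nominal growth factor: 1.12100. Real growth factor = 1.12100 / 1.30495 ≈ 0.85904.
Total real return ≈ -14.0961%.

-14.10%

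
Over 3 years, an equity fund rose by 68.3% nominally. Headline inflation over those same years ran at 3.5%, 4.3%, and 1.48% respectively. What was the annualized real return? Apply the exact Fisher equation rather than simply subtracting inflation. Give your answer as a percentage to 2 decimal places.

Cumulative inflation factor: 1.035 × 1.043 × 1.0148 ≈ 1.09548.
Nominal growth factor: 1.68300. Real growth factor = 1.68300 / 1.09548 ≈ 1.53631.
Annualized: 1.53631^(1/3) − 1 ≈ 0.15388.

15.39%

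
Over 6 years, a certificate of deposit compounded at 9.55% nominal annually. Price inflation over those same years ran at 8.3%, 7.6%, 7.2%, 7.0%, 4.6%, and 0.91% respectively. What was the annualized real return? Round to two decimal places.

Cumulative inflation factor: 1.083 × 1.076 × 1.072 × 1.070 × 1.046 × 1.0091 ≈ 1.41086.
Nominal growth factor: 1.72852. Real growth factor = 1.72852 / 1.41086 ≈ 1.22515.
Annualized: 1.22515^(1/6) − 1 ≈ 0.03442.

3.44%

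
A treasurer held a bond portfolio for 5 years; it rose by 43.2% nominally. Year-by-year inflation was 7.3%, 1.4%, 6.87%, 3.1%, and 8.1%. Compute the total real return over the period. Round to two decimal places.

Cumulative inflation factor: 1.073 × 1.014 × 1.0687 × 1.031 × 1.081 ≈ 1.29592.
Nominal growth factor: 1.43200. Real growth factor = 1.43200 / 1.29592 ≈ 1.10501.
Total real return ≈ 10.5007%.

10.50%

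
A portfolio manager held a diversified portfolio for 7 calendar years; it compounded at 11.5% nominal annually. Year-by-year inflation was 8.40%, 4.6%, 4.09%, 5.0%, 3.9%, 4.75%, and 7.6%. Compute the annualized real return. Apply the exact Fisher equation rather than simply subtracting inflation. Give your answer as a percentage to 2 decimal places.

5.72%

Cumulative inflation factor: 1.0840 × 1.046 × 1.0409 × 1.050 × 1.039 × 1.0475 × 1.076 ≈ 1.45125.
Nominal growth factor: 2.14252. Real growth factor = 2.14252 / 1.45125 ≈ 1.47633.
Annualized: 1.47633^(1/7) − 1 ≈ 0.05723.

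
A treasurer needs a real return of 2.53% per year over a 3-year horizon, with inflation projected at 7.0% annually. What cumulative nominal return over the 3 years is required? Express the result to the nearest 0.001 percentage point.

32.040%

Required annual nominal rate: (1+2.53%)(1+7.0%) − 1 = 9.7071%.
Cumulative over 3 years: (1 + 0.097071)^3 − 1 ≈ 0.32040.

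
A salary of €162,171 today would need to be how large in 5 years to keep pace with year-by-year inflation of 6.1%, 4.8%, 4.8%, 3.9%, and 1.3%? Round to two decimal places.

€198,900.62

Cumulative price-level factor: 1.061 × 1.048 × 1.048 × 1.039 × 1.013 ≈ 1.2264869797.
Multiplying €162,171 by the price-level factor gives the future nominal sum.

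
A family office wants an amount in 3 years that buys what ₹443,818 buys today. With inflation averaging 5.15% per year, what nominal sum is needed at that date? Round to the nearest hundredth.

₹515,979.85

Cumulative price-level factor: (1+5.15%)^3 ≈ 1.1625933409.
The nominal amount required is ₹443,818 scaled up by that factor.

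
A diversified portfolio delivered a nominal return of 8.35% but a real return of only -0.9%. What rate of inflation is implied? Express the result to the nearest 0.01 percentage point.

9.33%

From (1+r_nom) = (1+r_real)(1+π), we get 1+π = (1 + 8.35%)/(1 − 0.9%) = 1.0835/0.991 ≈ 1.09334.
So π ≈ 9.3340%.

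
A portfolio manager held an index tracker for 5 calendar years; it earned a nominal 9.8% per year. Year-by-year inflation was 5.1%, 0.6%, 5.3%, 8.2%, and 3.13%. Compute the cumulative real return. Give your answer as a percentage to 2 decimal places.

28.46%

Cumulative inflation factor: 1.051 × 1.006 × 1.053 × 1.082 × 1.0313 ≈ 1.24234.
Nominal growth factor: 1.59592. Real growth factor = 1.59592 / 1.24234 ≈ 1.28461.
Total real return ≈ 28.4607%.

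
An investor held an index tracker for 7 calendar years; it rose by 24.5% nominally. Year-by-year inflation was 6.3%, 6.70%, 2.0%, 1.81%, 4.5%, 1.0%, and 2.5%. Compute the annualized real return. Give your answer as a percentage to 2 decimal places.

-0.33%

Cumulative inflation factor: 1.063 × 1.0670 × 1.020 × 1.0181 × 1.045 × 1.010 × 1.025 ≈ 1.27424.
Nominal growth factor: 1.24500. Real growth factor = 1.24500 / 1.27424 ≈ 0.97706.
Annualized: 0.97706^(1/7) − 1 ≈ -0.00331.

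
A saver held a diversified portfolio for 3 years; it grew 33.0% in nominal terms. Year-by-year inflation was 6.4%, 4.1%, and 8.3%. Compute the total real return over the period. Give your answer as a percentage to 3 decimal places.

Cumulative inflation factor: 1.064 × 1.041 × 1.083 ≈ 1.19956.
Nominal growth factor: 1.33000. Real growth factor = 1.33000 / 1.19956 ≈ 1.10874.
Total real return ≈ 10.8743%.

10.874%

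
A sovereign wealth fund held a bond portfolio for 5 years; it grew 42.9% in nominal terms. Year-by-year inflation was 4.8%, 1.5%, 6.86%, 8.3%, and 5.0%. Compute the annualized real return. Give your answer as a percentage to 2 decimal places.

Cumulative inflation factor: 1.048 × 1.015 × 1.0686 × 1.083 × 1.050 ≈ 1.29259.
Nominal growth factor: 1.42900. Real growth factor = 1.42900 / 1.29259 ≈ 1.10553.
Annualized: 1.10553^(1/5) − 1 ≈ 0.02027.

2.03%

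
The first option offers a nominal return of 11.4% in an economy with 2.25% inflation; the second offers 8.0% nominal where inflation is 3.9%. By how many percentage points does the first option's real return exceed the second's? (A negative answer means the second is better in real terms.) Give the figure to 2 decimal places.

5.00

The first option real return: 1.114/1.0225 − 1 = 8.949%.
The second real return: 1.080/1.039 − 1 = 3.946%.
Difference: 8.949 − 3.946 = 5.003 pp.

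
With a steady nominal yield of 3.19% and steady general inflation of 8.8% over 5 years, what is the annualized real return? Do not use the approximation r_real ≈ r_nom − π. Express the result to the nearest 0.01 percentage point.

With constant rates the annual real return is the same each year: (1+3.19%)/(1+8.8%) − 1 = -0.05156.

-5.16%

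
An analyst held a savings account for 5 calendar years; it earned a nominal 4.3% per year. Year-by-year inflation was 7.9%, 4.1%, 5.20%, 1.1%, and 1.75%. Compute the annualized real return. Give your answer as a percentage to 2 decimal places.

Cumulative inflation factor: 1.079 × 1.041 × 1.0520 × 1.011 × 1.0175 ≈ 1.21555.
Nominal growth factor: 1.23430. Real growth factor = 1.23430 / 1.21555 ≈ 1.01543.
Annualized: 1.01543^(1/5) − 1 ≈ 0.00307.

0.31%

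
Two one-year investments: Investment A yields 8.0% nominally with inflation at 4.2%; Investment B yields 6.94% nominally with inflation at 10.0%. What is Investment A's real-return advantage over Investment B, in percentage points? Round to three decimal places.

Investment A real return: 1.080/1.042 − 1 = 3.6468%.
Investment B real return: 1.0694/1.100 − 1 = -2.7818%.
Difference: 3.6468 − (-2.7818) = 6.4286 pp.

6.429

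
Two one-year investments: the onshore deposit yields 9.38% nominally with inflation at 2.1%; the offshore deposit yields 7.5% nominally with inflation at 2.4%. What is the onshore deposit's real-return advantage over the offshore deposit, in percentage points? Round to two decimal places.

The onshore deposit real return: 1.0938/1.021 − 1 = 7.130%.
The offshore deposit real return: 1.075/1.024 − 1 = 4.980%.
Difference: 7.130 − 4.980 = 2.150 pp.

2.15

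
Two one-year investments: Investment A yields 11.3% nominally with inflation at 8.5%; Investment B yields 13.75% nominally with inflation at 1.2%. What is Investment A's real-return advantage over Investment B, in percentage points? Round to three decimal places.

-9.821

Investment A real return: 1.113/1.085 − 1 = 2.5806%.
Investment B real return: 1.1375/1.012 − 1 = 12.4012%.
Difference: 2.5806 − 12.4012 = -9.8206 pp.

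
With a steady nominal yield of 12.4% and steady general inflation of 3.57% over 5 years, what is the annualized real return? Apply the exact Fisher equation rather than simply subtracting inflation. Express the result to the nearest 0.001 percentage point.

8.526%

With constant rates the annual real return is the same each year: (1+12.4%)/(1+3.57%) − 1 = 0.08526.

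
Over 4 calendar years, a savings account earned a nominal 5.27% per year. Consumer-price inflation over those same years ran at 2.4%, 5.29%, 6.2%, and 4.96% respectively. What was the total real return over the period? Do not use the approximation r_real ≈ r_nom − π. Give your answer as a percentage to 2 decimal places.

Cumulative inflation factor: 1.024 × 1.0529 × 1.062 × 1.0496 ≈ 1.20181.
Nominal growth factor: 1.22806. Real growth factor = 1.22806 / 1.20181 ≈ 1.02184.
Total real return ≈ 2.1840%.

2.18%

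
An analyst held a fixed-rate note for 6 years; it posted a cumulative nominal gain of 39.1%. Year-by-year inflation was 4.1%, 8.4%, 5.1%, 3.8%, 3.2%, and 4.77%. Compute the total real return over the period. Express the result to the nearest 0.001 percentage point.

Cumulative inflation factor: 1.041 × 1.084 × 1.051 × 1.038 × 1.032 × 1.0477 ≈ 1.33106.
Nominal growth factor: 1.39100. Real growth factor = 1.39100 / 1.33106 ≈ 1.04503.
Total real return ≈ 4.5034%.

4.503%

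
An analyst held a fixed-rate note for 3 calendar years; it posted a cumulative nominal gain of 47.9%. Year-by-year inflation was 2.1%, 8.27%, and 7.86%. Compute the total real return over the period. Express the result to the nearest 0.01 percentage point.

24.04%

Cumulative inflation factor: 1.021 × 1.0827 × 1.0786 ≈ 1.19232.
Nominal growth factor: 1.47900. Real growth factor = 1.47900 / 1.19232 ≈ 1.24043.
Total real return ≈ 24.0435%.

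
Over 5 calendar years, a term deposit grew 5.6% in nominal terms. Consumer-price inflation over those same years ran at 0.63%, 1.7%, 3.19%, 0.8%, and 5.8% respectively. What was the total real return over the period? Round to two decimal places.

Cumulative inflation factor: 1.0063 × 1.017 × 1.0319 × 1.008 × 1.058 ≈ 1.12624.
Nominal growth factor: 1.05600. Real growth factor = 1.05600 / 1.12624 ≈ 0.93763.
Total real return ≈ -6.2370%.

-6.24%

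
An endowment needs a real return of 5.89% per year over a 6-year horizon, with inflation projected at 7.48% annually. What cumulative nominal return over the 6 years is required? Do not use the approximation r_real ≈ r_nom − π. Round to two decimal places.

117.32%

Required annual nominal rate: (1+5.89%)(1+7.48%) − 1 = 13.810572%.
Cumulative over 6 years: (1 + 0.13810572)^6 − 1 ≈ 1.17318.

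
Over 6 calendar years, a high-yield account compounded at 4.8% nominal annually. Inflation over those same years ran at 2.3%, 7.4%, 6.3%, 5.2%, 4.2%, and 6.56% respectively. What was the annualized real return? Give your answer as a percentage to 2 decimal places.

Cumulative inflation factor: 1.023 × 1.074 × 1.063 × 1.052 × 1.042 × 1.0656 ≈ 1.36424.
Nominal growth factor: 1.32485. Real growth factor = 1.32485 / 1.36424 ≈ 0.97113.
Annualized: 0.97113^(1/6) − 1 ≈ -0.00487.

-0.49%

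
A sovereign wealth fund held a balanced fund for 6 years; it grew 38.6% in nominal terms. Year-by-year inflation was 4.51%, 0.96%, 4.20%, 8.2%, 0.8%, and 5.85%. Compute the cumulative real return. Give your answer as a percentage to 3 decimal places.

Cumulative inflation factor: 1.0451 × 1.0096 × 1.0420 × 1.082 × 1.008 × 1.0585 ≈ 1.26927.
Nominal growth factor: 1.38600. Real growth factor = 1.38600 / 1.26927 ≈ 1.09197.
Total real return ≈ 9.1967%.

9.197%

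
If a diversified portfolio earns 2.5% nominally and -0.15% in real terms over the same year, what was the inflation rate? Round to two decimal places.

2.65%

From (1+r_nom) = (1+r_real)(1+π), we get 1+π = (1 + 2.5%)/(1 − 0.15%) = 1.025/0.9985 ≈ 1.02654.
So π ≈ 2.6540%.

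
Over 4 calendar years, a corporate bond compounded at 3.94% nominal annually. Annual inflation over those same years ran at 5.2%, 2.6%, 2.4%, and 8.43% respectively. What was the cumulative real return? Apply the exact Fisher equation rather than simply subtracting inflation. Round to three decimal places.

Cumulative inflation factor: 1.052 × 1.026 × 1.024 × 1.0843 ≈ 1.19843.
Nominal growth factor: 1.16716. Real growth factor = 1.16716 / 1.19843 ≈ 0.97391.
Total real return ≈ -2.6091%.

-2.609%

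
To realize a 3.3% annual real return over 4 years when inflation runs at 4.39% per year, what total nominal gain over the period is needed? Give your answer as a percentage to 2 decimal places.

Required annual nominal rate: (1+3.3%)(1+4.39%) − 1 = 7.83487%.
Cumulative over 4 years: (1 + 0.0783487)^4 − 1 ≈ 0.35219.

35.22%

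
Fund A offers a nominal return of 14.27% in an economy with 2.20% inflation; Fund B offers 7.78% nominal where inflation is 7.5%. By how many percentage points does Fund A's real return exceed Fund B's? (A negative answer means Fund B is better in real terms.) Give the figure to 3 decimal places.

Fund A real return: 1.1427/1.0220 − 1 = 11.8102%.
Fund B real return: 1.0778/1.075 − 1 = 0.2605%.
Difference: 11.8102 − 0.2605 = 11.5497 pp.

11.550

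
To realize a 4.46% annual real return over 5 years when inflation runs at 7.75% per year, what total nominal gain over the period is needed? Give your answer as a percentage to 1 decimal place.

80.6%

Required annual nominal rate: (1+4.46%)(1+7.75%) − 1 = 12.55565%.
Cumulative over 5 years: (1 + 0.1255565)^5 − 1 ≈ 0.80649.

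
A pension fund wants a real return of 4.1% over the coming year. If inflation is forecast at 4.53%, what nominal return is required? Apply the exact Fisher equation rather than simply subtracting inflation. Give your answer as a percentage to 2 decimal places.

By the Fisher equation, 1 + r_nom = (1 + 4.1%)(1 + 4.53%) = 1.041 × 1.0453 = 1.0881573.
So r_nom = 8.81573%.

8.82%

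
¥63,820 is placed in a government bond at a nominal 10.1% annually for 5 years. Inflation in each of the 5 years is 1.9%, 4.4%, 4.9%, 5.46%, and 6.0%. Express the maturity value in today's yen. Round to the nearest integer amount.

¥82,766

Nominal value at maturity: ¥63,820 × (1 + 10.1%)^5 ≈ ¥103,251.
Price-level factor over 5 years: 1.019 × 1.044 × 1.049 × 1.0546 × 1.060 ≈ 1.2475093322.
The maturity value deflated by that factor is the answer in today's purchasing power.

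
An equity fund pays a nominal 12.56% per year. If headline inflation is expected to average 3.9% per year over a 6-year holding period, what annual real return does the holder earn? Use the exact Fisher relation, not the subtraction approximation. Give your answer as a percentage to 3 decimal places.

8.335%

With constant rates the annual real return is the same each year: (1+12.56%)/(1+3.9%) − 1 = 0.08335.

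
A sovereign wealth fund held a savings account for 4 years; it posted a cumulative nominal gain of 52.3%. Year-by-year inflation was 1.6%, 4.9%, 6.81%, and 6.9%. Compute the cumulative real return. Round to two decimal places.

Cumulative inflation factor: 1.016 × 1.049 × 1.0681 × 1.069 ≈ 1.21691.
Nominal growth factor: 1.52300. Real growth factor = 1.52300 / 1.21691 ≈ 1.25153.
Total real return ≈ 25.1529%.

25.15%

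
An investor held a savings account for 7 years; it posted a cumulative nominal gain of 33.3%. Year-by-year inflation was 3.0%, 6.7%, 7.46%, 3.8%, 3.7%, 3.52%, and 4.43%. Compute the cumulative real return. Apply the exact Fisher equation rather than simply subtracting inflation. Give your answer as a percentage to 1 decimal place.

Cumulative inflation factor: 1.030 × 1.067 × 1.0746 × 1.038 × 1.037 × 1.0352 × 1.0443 ≈ 1.37428.
Nominal growth factor: 1.33300. Real growth factor = 1.33300 / 1.37428 ≈ 0.96996.
Total real return ≈ -3.0035%.

-3.0%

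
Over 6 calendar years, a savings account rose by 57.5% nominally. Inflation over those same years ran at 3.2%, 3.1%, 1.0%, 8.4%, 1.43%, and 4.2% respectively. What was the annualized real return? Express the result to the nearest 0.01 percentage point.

Cumulative inflation factor: 1.032 × 1.031 × 1.010 × 1.084 × 1.0143 × 1.042 ≈ 1.23118.
Nominal growth factor: 1.57500. Real growth factor = 1.57500 / 1.23118 ≈ 1.27926.
Annualized: 1.27926^(1/6) − 1 ≈ 0.04190.

4.19%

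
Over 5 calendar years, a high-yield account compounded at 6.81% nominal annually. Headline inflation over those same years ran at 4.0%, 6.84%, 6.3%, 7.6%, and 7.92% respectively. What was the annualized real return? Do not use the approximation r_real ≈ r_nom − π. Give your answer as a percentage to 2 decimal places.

0.27%

Cumulative inflation factor: 1.040 × 1.0684 × 1.063 × 1.076 × 1.0792 ≈ 1.37156.
Nominal growth factor: 1.39014. Real growth factor = 1.39014 / 1.37156 ≈ 1.01355.
Annualized: 1.01355^(1/5) − 1 ≈ 0.00270.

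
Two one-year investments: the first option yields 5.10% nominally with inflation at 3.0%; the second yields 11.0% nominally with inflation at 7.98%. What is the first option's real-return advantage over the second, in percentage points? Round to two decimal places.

-0.76

The first option real return: 1.0510/1.030 − 1 = 2.039%.
The second real return: 1.110/1.0798 − 1 = 2.797%.
Difference: 2.039 − 2.797 = -0.758 pp.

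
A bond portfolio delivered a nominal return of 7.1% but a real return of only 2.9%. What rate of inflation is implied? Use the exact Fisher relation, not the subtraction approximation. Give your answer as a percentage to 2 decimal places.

From (1+r_nom) = (1+r_real)(1+π), we get 1+π = (1 + 7.1%)/(1 + 2.9%) = 1.071/1.029 ≈ 1.04082.
So π ≈ 4.0816%.

4.08%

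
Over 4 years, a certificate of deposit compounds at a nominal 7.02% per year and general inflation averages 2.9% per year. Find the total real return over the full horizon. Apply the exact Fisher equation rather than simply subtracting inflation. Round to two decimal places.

The annual real rate is (1+7.02%)/(1+2.9%) − 1 = 4.0039%.
Compounded over 4 years: (1 + 0.040039)^4 − 1 ≈ 0.17003.

17.00%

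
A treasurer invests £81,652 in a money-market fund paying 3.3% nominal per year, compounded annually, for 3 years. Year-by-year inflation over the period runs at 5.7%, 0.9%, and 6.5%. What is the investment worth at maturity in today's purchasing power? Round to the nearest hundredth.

£79,241.38

Nominal value at maturity: £81,652 × (1 + 3.3%)^3 ≈ £90,005.24.
Price-level factor over 3 years: 1.057 × 1.009 × 1.065 = 1.135836345.
The maturity value deflated by that factor is the answer in today's purchasing power.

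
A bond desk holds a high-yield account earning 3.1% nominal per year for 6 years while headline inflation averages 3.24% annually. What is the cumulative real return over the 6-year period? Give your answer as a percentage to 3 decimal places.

-0.811%

The annual real rate is (1+3.1%)/(1+3.24%) − 1 = -0.1356%.
Compounded over 6 years: (1 + -0.001356)^6 − 1 ≈ -0.00811.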